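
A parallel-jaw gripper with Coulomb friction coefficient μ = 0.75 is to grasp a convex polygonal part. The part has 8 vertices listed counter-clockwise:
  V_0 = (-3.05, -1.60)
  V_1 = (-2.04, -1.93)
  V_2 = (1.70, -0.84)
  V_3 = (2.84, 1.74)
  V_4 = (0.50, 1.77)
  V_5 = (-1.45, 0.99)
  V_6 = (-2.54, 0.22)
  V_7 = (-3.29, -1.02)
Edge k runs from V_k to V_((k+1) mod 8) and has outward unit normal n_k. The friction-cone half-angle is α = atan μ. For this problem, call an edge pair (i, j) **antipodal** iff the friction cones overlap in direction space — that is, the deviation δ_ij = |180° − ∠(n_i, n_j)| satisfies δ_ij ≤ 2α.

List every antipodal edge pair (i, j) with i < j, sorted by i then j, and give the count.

α = atan 0.75 = 36.87°;  2α = 73.74°
n_0 = (-0.3106, -0.9505)
n_1 = (+0.2798, -0.9601)
n_2 = (+0.9147, -0.4042)
n_3 = (+0.0128, +0.9999)
n_4 = (-0.3714, +0.9285)
n_5 = (-0.5770, +0.8168)
n_6 = (-0.8557, +0.5175)
n_7 = (-0.9240, -0.3824)
  (0,1): δ = 145.66°  ·
  (0,2): δ = 95.74°  ·
  (0,3): δ = 17.36°  ✓
  (0,4): δ = 39.90°  ✓
  (0,5): δ = 53.33°  ✓
  (0,6): δ = 76.93°  ·
  (0,7): δ = 130.57°  ·
  (1,2): δ = 130.09°  ·
  (1,3): δ = 16.98°  ✓
  (1,4): δ = 5.55°  ✓
  (1,5): δ = 18.99°  ✓
  (1,6): δ = 42.58°  ✓
  (1,7): δ = 96.23°  ·
  (2,3): δ = 66.90°  ✓
  (2,4): δ = 44.36°  ✓
  (2,5): δ = 30.92°  ✓
  (2,6): δ = 7.33°  ✓
  (2,7): δ = 46.32°  ✓
  (3,4): δ = 157.46°  ·
  (3,5): δ = 144.03°  ·
  (3,6): δ = 120.43°  ·
  (3,7): δ = 66.79°  ✓
  (4,5): δ = 166.56°  ·
  (4,6): δ = 142.97°  ·
  (4,7): δ = 89.32°  ·
  (5,6): δ = 156.41°  ·
  (5,7): δ = 102.76°  ·
  (6,7): δ = 126.35°  ·
antipodal pairs: 13

count = 13; pairs: (0,3), (0,4), (0,5), (1,3), (1,4), (1,5), (1,6), (2,3), (2,4), (2,5), (2,6), (2,7), (3,7)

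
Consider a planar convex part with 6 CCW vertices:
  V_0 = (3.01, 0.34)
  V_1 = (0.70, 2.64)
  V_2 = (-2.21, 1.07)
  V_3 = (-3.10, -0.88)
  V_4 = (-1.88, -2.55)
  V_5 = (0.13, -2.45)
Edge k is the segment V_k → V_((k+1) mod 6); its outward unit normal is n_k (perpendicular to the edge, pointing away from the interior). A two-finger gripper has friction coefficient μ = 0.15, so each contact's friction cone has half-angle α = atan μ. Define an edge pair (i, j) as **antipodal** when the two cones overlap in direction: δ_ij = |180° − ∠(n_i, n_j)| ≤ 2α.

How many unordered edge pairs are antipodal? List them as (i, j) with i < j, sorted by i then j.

count = 2; pairs: (0,3), (1,5)

α = atan 0.15 = 8.53°;  2α = 17.06°
n_0 = (+0.7056, +0.7086)
n_1 = (-0.4748, +0.8801)
n_2 = (-0.9097, +0.4152)
n_3 = (-0.8075, -0.5899)
n_4 = (+0.0497, -0.9988)
n_5 = (+0.6958, -0.7182)
  (0,1): δ = 106.78°  ·
  (0,2): δ = 69.66°  ·
  (0,3): δ = 8.97°  ✓
  (0,4): δ = 47.72°  ·
  (0,5): δ = 88.97°  ·
  (1,2): δ = 142.88°  ·
  (1,3): δ = 82.20°  ·
  (1,4): δ = 25.50°  ·
  (1,5): δ = 15.74°  ✓
  (2,3): δ = 119.32°  ·
  (2,4): δ = 62.62°  ·
  (2,5): δ = 21.38°  ·
  (3,4): δ = 123.30°  ·
  (3,5): δ = 82.06°  ·
  (4,5): δ = 138.76°  ·
antipodal pairs: 2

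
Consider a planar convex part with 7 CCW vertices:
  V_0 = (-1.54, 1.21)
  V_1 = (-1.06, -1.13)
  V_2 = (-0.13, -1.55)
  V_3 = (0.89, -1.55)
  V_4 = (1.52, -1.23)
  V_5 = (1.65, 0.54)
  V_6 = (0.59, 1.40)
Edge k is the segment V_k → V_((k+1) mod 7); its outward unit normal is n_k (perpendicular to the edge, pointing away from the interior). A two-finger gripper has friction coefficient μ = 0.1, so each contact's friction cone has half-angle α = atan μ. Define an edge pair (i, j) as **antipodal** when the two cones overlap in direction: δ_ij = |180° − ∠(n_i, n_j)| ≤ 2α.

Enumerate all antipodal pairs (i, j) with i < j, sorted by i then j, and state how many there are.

count = 1; pairs: (2,6)

α = atan 0.1 = 5.71°;  2α = 11.42°
n_0 = (-0.9796, -0.2009)
n_1 = (-0.4116, -0.9114)
n_2 = (+0.0000, -1.0000)
n_3 = (+0.4529, -0.8916)
n_4 = (+0.9973, -0.0732)
n_5 = (+0.6300, +0.7766)
n_6 = (-0.0888, +0.9960)
  (0,1): δ = 125.90°  ·
  (0,2): δ = 101.59°  ·
  (0,3): δ = 74.66°  ·
  (0,4): δ = 15.79°  ·
  (0,5): δ = 39.35°  ·
  (0,6): δ = 83.51°  ·
  (1,2): δ = 155.70°  ·
  (1,3): δ = 128.77°  ·
  (1,4): δ = 69.90°  ·
  (1,5): δ = 14.75°  ·
  (1,6): δ = 29.40°  ·
  (2,3): δ = 153.07°  ·
  (2,4): δ = 94.20°  ·
  (2,5): δ = 39.05°  ·
  (2,6): δ = 5.10°  ✓
  (3,4): δ = 121.13°  ·
  (3,5): δ = 65.98°  ·
  (3,6): δ = 21.83°  ·
  (4,5): δ = 124.85°  ·
  (4,6): δ = 80.70°  ·
  (5,6): δ = 135.85°  ·
antipodal pairs: 1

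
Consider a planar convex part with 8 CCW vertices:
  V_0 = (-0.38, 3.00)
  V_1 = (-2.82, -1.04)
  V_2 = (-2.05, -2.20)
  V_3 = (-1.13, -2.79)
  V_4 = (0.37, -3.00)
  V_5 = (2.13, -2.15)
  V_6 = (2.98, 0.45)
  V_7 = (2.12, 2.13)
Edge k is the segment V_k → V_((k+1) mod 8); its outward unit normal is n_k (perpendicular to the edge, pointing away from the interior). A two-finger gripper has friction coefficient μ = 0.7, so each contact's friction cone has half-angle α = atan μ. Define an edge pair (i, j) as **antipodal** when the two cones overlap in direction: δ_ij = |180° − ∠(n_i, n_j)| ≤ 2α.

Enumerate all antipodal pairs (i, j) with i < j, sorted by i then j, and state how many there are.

count = 12; pairs: (0,3), (0,4), (0,5), (0,6), (1,5), (1,6), (1,7), (2,6), (2,7), (3,6), (3,7), (4,7)

α = atan 0.7 = 34.99°;  2α = 69.98°
n_0 = (-0.8560, +0.5170)
n_1 = (-0.8332, -0.5530)
n_2 = (-0.5398, -0.8418)
n_3 = (-0.1386, -0.9903)
n_4 = (+0.4349, -0.9005)
n_5 = (+0.9505, -0.3107)
n_6 = (+0.8901, +0.4557)
n_7 = (+0.3287, +0.9444)
  (0,1): δ = 115.29°  ·
  (0,2): δ = 91.54°  ·
  (0,3): δ = 66.84°  ✓
  (0,4): δ = 33.09°  ✓
  (0,5): δ = 13.03°  ✓
  (0,6): δ = 58.24°  ✓
  (0,7): δ = 101.94°  ·
  (1,2): δ = 156.25°  ·
  (1,3): δ = 131.55°  ·
  (1,4): δ = 97.80°  ·
  (1,5): δ = 51.68°  ✓
  (1,6): δ = 6.47°  ✓
  (1,7): δ = 37.24°  ✓
  (2,3): δ = 155.30°  ·
  (2,4): δ = 121.55°  ·
  (2,5): δ = 75.43°  ·
  (2,6): δ = 30.22°  ✓
  (2,7): δ = 13.48°  ✓
  (3,4): δ = 146.25°  ·
  (3,5): δ = 100.13°  ·
  (3,6): δ = 54.92°  ✓
  (3,7): δ = 11.22°  ✓
  (4,5): δ = 133.88°  ·
  (4,6): δ = 88.67°  ·
  (4,7): δ = 44.97°  ✓
  (5,6): δ = 134.79°  ·
  (5,7): δ = 91.08°  ·
  (6,7): δ = 136.30°  ·
antipodal pairs: 12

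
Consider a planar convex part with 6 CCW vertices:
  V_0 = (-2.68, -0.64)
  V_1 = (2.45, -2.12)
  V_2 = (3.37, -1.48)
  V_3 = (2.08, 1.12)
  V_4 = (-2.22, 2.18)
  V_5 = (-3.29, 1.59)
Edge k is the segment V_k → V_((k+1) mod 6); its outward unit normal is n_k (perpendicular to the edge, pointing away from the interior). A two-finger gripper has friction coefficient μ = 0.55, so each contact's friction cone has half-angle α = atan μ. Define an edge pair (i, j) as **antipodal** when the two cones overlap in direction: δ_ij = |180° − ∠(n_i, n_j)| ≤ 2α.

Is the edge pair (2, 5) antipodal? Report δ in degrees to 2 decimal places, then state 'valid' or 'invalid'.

δ = 11.09°, valid

α = atan 0.55 = 28.81°;  2α = 57.62°
edge 2: e_2 = (-1.29, +2.60);  n_2 = (+0.8958, +0.4445)
edge 5: e_5 = (+0.61, -2.23);  n_5 = (-0.9646, -0.2638)
∠(n_2, n_5) = 168.91°
δ = |180° − 168.91°| = 11.09°
11.09° ≤ 2α = 57.62°  →  valid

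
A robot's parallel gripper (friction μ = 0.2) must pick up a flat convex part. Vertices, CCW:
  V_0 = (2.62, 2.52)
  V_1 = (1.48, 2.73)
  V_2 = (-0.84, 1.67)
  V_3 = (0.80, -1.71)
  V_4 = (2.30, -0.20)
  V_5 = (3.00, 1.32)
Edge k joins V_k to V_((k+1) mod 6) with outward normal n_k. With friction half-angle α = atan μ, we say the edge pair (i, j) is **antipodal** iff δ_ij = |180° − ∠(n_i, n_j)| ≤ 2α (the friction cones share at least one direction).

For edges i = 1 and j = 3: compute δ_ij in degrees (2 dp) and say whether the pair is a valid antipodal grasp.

α = atan 0.2 = 11.31°;  2α = 22.62°
edge 1: e_1 = (-2.32, -1.06);  n_1 = (-0.4156, +0.9096)
edge 3: e_3 = (+1.50, +1.51);  n_3 = (+0.7095, -0.7048)
∠(n_1, n_3) = 159.37°
δ = |180° − 159.37°| = 20.63°
20.63° ≤ 2α = 22.62°  →  valid

δ = 20.63°, valid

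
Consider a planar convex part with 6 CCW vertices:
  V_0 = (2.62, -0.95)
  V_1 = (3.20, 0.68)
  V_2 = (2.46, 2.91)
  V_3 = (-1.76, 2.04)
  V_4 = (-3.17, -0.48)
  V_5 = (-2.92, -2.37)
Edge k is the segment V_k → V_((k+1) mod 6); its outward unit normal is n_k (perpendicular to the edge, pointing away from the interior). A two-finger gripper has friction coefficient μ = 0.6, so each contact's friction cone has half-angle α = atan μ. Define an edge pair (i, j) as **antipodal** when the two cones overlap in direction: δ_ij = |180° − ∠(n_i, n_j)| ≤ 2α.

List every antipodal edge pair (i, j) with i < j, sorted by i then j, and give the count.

α = atan 0.6 = 30.96°;  2α = 61.93°
n_0 = (+0.9421, -0.3352)
n_1 = (+0.9491, +0.3150)
n_2 = (-0.2019, +0.9794)
n_3 = (-0.8727, +0.4883)
n_4 = (-0.9914, -0.1311)
n_5 = (+0.2483, -0.9687)
  (0,1): δ = 142.06°  ·
  (0,2): δ = 58.76°  ✓
  (0,3): δ = 9.64°  ✓
  (0,4): δ = 27.12°  ✓
  (0,5): δ = 123.96°  ·
  (1,2): δ = 96.71°  ·
  (1,3): δ = 47.59°  ✓
  (1,4): δ = 10.82°  ✓
  (1,5): δ = 86.02°  ·
  (2,3): δ = 130.88°  ·
  (2,4): δ = 94.11°  ·
  (2,5): δ = 2.73°  ✓
  (3,4): δ = 143.24°  ·
  (3,5): δ = 46.40°  ✓
  (4,5): δ = 83.16°  ·
antipodal pairs: 7

count = 7; pairs: (0,2), (0,3), (0,4), (1,3), (1,4), (2,5), (3,5)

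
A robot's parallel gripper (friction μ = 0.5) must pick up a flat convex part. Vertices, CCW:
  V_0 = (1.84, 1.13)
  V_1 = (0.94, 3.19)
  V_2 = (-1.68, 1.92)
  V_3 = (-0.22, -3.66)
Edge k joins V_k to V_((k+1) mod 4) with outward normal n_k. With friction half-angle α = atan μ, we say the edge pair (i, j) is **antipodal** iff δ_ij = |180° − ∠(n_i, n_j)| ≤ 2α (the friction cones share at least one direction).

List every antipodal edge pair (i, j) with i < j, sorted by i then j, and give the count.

count = 3; pairs: (0,2), (1,3), (2,3)

α = atan 0.5 = 26.57°;  2α = 53.13°
n_0 = (+0.9164, +0.4004)
n_1 = (-0.4362, +0.8999)
n_2 = (-0.9674, -0.2531)
n_3 = (+0.9186, -0.3951)
  (0,1): δ = 87.74°  ·
  (0,2): δ = 8.94°  ✓
  (0,3): δ = 133.13°  ·
  (1,2): δ = 101.20°  ·
  (1,3): δ = 40.87°  ✓
  (2,3): δ = 37.93°  ✓
antipodal pairs: 3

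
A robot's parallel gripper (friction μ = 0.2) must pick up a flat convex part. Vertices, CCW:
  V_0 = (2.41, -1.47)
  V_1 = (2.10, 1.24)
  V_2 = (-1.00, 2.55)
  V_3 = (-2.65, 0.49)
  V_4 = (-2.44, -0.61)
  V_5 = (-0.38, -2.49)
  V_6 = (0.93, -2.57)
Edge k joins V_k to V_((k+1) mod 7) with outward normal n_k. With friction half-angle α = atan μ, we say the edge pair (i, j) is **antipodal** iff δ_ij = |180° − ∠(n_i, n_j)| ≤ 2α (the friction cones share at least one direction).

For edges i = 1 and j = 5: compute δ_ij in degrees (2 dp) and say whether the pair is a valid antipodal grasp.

δ = 19.41°, valid

α = atan 0.2 = 11.31°;  2α = 22.62°
edge 1: e_1 = (-3.10, +1.31);  n_1 = (+0.3893, +0.9211)
edge 5: e_5 = (+1.31, -0.08);  n_5 = (-0.0610, -0.9981)
∠(n_1, n_5) = 160.59°
δ = |180° − 160.59°| = 19.41°
19.41° ≤ 2α = 22.62°  →  valid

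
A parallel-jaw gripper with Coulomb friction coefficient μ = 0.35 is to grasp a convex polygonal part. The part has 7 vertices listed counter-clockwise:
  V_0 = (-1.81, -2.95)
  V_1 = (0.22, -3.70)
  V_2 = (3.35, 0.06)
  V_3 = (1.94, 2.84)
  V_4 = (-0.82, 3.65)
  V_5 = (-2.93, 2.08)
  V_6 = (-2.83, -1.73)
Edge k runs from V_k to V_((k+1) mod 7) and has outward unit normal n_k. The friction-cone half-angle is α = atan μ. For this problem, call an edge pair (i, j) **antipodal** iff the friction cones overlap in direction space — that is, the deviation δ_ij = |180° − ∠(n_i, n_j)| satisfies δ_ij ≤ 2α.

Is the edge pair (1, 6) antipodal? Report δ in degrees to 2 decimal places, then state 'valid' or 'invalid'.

δ = 79.67°, invalid

α = atan 0.35 = 19.29°;  2α = 38.58°
edge 1: e_1 = (+3.13, +3.76);  n_1 = (+0.7686, -0.6398)
edge 6: e_6 = (+1.02, -1.22);  n_6 = (-0.7672, -0.6414)
∠(n_1, n_6) = 100.33°
δ = |180° − 100.33°| = 79.67°
79.67° > 2α = 38.58°  →  invalid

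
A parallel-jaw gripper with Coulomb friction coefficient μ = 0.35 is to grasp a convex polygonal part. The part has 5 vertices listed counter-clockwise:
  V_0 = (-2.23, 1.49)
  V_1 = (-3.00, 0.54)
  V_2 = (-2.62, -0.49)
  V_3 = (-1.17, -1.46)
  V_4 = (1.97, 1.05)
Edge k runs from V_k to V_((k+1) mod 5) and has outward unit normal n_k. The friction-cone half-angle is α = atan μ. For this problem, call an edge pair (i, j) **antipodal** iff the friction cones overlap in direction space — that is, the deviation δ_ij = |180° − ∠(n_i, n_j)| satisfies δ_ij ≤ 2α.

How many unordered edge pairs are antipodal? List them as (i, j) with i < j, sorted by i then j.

α = atan 0.35 = 19.29°;  2α = 38.58°
n_0 = (-0.7769, +0.6297)
n_1 = (-0.9382, -0.3461)
n_2 = (-0.5560, -0.8312)
n_3 = (+0.6244, -0.7811)
n_4 = (+0.1042, +0.9946)
  (0,1): δ = 120.72°  ·
  (0,2): δ = 84.76°  ·
  (0,3): δ = 12.34°  ✓
  (0,4): δ = 123.05°  ·
  (1,2): δ = 144.03°  ·
  (1,3): δ = 71.61°  ·
  (1,4): δ = 63.77°  ·
  (2,3): δ = 107.58°  ·
  (2,4): δ = 27.80°  ✓
  (3,4): δ = 44.62°  ·
antipodal pairs: 2

count = 2; pairs: (0,3), (2,4)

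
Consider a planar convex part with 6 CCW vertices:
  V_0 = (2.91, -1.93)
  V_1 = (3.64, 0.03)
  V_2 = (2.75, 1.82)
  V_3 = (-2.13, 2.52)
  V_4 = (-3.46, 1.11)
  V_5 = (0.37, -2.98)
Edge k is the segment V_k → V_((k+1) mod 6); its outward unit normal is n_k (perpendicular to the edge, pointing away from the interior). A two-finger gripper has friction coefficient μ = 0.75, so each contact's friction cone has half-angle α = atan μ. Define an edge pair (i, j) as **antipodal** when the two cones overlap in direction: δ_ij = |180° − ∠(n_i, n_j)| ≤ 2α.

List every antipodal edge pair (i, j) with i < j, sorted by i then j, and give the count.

count = 7; pairs: (0,3), (0,4), (1,3), (1,4), (2,4), (2,5), (3,5)

α = atan 0.75 = 36.87°;  2α = 73.74°
n_0 = (+0.9371, -0.3490)
n_1 = (+0.8954, +0.4452)
n_2 = (+0.1420, +0.9899)
n_3 = (-0.7274, +0.6862)
n_4 = (-0.7299, -0.6835)
n_5 = (+0.3820, -0.9241)
  (0,1): δ = 133.14°  ·
  (0,2): δ = 77.74°  ·
  (0,3): δ = 22.90°  ✓
  (0,4): δ = 63.55°  ✓
  (0,5): δ = 132.89°  ·
  (1,2): δ = 124.60°  ·
  (1,3): δ = 69.76°  ✓
  (1,4): δ = 16.68°  ✓
  (1,5): δ = 86.02°  ·
  (2,3): δ = 125.16°  ·
  (2,4): δ = 38.72°  ✓
  (2,5): δ = 30.62°  ✓
  (3,4): δ = 93.55°  ·
  (3,5): δ = 24.21°  ✓
  (4,5): δ = 110.66°  ·
antipodal pairs: 7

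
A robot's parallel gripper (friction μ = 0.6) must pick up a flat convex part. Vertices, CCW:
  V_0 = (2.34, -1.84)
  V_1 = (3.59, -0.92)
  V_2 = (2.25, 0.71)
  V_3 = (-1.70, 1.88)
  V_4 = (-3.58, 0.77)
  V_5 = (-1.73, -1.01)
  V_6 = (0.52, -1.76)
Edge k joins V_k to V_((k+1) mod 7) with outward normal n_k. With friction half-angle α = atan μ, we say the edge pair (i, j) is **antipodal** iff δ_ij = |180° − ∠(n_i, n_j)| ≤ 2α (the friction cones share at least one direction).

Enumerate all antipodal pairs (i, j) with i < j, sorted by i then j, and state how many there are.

count = 10; pairs: (0,2), (0,3), (1,4), (1,5), (1,6), (2,4), (2,5), (2,6), (3,5), (3,6)

α = atan 0.6 = 30.96°;  2α = 61.93°
n_0 = (+0.5928, -0.8054)
n_1 = (+0.7725, +0.6350)
n_2 = (+0.2840, +0.9588)
n_3 = (-0.5084, +0.8611)
n_4 = (-0.6933, -0.7206)
n_5 = (-0.3162, -0.9487)
n_6 = (-0.0439, -0.9990)
  (0,1): δ = 86.93°  ·
  (0,2): δ = 52.85°  ✓
  (0,3): δ = 5.79°  ✓
  (0,4): δ = 99.75°  ·
  (0,5): δ = 125.21°  ·
  (0,6): δ = 141.13°  ·
  (1,2): δ = 145.92°  ·
  (1,3): δ = 98.86°  ·
  (1,4): δ = 6.68°  ✓
  (1,5): δ = 32.14°  ✓
  (1,6): δ = 48.06°  ✓
  (2,3): δ = 132.94°  ·
  (2,4): δ = 27.40°  ✓
  (2,5): δ = 1.94°  ✓
  (2,6): δ = 13.98°  ✓
  (3,4): δ = 74.45°  ·
  (3,5): δ = 48.99°  ✓
  (3,6): δ = 33.08°  ✓
  (4,5): δ = 154.54°  ·
  (4,6): δ = 138.62°  ·
  (5,6): δ = 164.08°  ·
antipodal pairs: 10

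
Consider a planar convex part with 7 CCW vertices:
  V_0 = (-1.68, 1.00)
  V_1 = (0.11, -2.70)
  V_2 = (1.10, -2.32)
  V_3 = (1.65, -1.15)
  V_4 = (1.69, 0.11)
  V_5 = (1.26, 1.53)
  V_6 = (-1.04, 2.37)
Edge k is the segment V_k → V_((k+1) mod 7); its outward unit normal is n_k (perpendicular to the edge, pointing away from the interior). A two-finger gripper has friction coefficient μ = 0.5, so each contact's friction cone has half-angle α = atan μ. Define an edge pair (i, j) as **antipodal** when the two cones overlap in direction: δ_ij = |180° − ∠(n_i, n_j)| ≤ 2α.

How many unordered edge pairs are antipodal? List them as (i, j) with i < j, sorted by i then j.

count = 9; pairs: (0,2), (0,3), (0,4), (0,5), (1,5), (1,6), (2,6), (3,6), (4,6)

α = atan 0.5 = 26.57°;  2α = 53.13°
n_0 = (-0.9002, -0.4355)
n_1 = (+0.3583, -0.9336)
n_2 = (+0.9050, -0.4254)
n_3 = (+0.9995, -0.0317)
n_4 = (+0.9571, +0.2898)
n_5 = (+0.3431, +0.9393)
n_6 = (-0.9060, +0.4232)
  (0,1): δ = 94.82°  ·
  (0,2): δ = 50.99°  ✓
  (0,3): δ = 27.64°  ✓
  (0,4): δ = 8.97°  ✓
  (0,5): δ = 44.12°  ✓
  (0,6): δ = 129.14°  ·
  (1,2): δ = 136.18°  ·
  (1,3): δ = 112.82°  ·
  (1,4): δ = 94.15°  ·
  (1,5): δ = 41.06°  ✓
  (1,6): δ = 43.96°  ✓
  (2,3): δ = 156.64°  ·
  (2,4): δ = 137.98°  ·
  (2,5): δ = 84.89°  ·
  (2,6): δ = 0.14°  ✓
  (3,4): δ = 161.33°  ·
  (3,5): δ = 108.24°  ·
  (3,6): δ = 23.22°  ✓
  (4,5): δ = 126.91°  ·
  (4,6): δ = 41.89°  ✓
  (5,6): δ = 94.98°  ·
antipodal pairs: 9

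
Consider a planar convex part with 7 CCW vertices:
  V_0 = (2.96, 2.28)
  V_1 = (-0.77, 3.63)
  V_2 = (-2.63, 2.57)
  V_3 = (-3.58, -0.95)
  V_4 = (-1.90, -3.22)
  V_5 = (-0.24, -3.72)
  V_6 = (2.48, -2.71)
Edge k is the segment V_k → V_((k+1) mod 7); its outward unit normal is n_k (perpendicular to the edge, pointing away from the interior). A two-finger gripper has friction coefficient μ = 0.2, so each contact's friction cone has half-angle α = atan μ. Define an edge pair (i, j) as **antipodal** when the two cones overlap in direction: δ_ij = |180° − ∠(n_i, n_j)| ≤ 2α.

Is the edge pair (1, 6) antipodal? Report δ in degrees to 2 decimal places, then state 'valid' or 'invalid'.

δ = 54.83°, invalid

α = atan 0.2 = 11.31°;  2α = 22.62°
edge 1: e_1 = (-1.86, -1.06);  n_1 = (-0.4951, +0.8688)
edge 6: e_6 = (+0.48, +4.99);  n_6 = (+0.9954, -0.0958)
∠(n_1, n_6) = 125.17°
δ = |180° − 125.17°| = 54.83°
54.83° > 2α = 22.62°  →  invalid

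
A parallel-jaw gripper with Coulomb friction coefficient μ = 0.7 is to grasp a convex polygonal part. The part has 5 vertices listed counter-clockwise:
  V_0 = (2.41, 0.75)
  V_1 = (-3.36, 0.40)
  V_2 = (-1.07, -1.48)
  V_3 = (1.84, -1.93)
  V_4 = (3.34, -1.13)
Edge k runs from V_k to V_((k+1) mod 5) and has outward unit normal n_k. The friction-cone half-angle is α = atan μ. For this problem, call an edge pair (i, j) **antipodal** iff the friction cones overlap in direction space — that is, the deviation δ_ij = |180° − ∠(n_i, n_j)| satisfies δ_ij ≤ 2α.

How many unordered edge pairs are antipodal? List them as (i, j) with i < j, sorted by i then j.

α = atan 0.7 = 34.99°;  2α = 69.98°
n_0 = (-0.0605, +0.9982)
n_1 = (-0.6345, -0.7729)
n_2 = (-0.1528, -0.9883)
n_3 = (+0.4706, -0.8824)
n_4 = (+0.8963, +0.4434)
  (0,1): δ = 42.86°  ✓
  (0,2): δ = 12.26°  ✓
  (0,3): δ = 24.60°  ✓
  (0,4): δ = 112.85°  ·
  (1,2): δ = 149.41°  ·
  (1,3): δ = 112.54°  ·
  (1,4): δ = 24.29°  ✓
  (2,3): δ = 143.14°  ·
  (2,4): δ = 54.89°  ✓
  (3,4): δ = 91.75°  ·
antipodal pairs: 5

count = 5; pairs: (0,1), (0,2), (0,3), (1,4), (2,4)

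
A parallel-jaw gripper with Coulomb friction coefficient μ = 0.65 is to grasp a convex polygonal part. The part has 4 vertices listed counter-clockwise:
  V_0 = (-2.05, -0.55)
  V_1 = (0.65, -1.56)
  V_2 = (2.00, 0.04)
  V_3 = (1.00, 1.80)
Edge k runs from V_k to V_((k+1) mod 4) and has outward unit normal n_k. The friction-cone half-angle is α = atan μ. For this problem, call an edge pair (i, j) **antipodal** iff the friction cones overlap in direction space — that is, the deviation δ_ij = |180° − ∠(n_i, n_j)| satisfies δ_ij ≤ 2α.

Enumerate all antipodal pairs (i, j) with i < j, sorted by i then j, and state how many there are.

count = 3; pairs: (0,2), (0,3), (1,3)

α = atan 0.65 = 33.02°;  2α = 66.05°
n_0 = (-0.3504, -0.9366)
n_1 = (+0.7643, -0.6449)
n_2 = (+0.8695, +0.4940)
n_3 = (-0.6103, +0.7921)
  (0,1): δ = 109.65°  ·
  (0,2): δ = 39.89°  ✓
  (0,3): δ = 58.12°  ✓
  (1,2): δ = 110.24°  ·
  (1,3): δ = 12.23°  ✓
  (2,3): δ = 81.99°  ·
antipodal pairs: 3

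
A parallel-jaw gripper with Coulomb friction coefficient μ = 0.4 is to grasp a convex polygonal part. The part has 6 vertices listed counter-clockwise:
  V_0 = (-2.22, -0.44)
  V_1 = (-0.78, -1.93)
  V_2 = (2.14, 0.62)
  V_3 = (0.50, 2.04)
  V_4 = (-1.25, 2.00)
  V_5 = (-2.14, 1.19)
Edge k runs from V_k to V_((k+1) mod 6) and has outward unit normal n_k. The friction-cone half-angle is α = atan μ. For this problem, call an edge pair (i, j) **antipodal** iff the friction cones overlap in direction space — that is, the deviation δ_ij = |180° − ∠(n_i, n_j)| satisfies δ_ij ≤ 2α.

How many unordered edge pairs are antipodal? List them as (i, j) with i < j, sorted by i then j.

α = atan 0.4 = 21.80°;  2α = 43.60°
n_0 = (-0.7191, -0.6949)
n_1 = (+0.6578, -0.7532)
n_2 = (+0.6546, +0.7560)
n_3 = (-0.0229, +0.9997)
n_4 = (-0.6731, +0.7396)
n_5 = (-0.9988, +0.0490)
  (0,1): δ = 92.89°  ·
  (0,2): δ = 5.09°  ✓
  (0,3): δ = 47.29°  ·
  (0,4): δ = 88.28°  ·
  (0,5): δ = 133.17°  ·
  (1,2): δ = 82.02°  ·
  (1,3): δ = 39.82°  ✓
  (1,4): δ = 1.18°  ✓
  (1,5): δ = 46.06°  ·
  (2,3): δ = 137.80°  ·
  (2,4): δ = 96.81°  ·
  (2,5): δ = 51.92°  ·
  (3,4): δ = 139.00°  ·
  (3,5): δ = 94.12°  ·
  (4,5): δ = 135.12°  ·
antipodal pairs: 3

count = 3; pairs: (0,2), (1,3), (1,4)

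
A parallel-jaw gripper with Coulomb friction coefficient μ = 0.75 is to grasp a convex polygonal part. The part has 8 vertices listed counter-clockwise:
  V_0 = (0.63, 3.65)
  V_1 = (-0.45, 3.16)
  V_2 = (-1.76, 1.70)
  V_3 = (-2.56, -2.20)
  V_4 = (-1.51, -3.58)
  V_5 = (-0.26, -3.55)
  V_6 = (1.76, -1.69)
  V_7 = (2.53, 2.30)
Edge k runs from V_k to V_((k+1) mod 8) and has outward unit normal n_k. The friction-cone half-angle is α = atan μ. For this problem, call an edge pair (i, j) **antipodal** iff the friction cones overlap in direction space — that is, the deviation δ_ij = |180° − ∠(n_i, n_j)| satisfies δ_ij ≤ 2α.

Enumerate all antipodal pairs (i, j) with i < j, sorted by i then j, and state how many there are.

α = atan 0.75 = 36.87°;  2α = 73.74°
n_0 = (-0.4132, +0.9107)
n_1 = (-0.7443, +0.6678)
n_2 = (-0.9796, +0.2009)
n_3 = (-0.7958, -0.6055)
n_4 = (+0.0240, -0.9997)
n_5 = (+0.6774, -0.7356)
n_6 = (+0.9819, -0.1895)
n_7 = (+0.5792, +0.8152)
  (0,1): δ = 156.30°  ·
  (0,2): δ = 126.00°  ·
  (0,3): δ = 77.14°  ·
  (0,4): δ = 23.03°  ✓
  (0,5): δ = 18.23°  ✓
  (0,6): δ = 54.67°  ✓
  (0,7): δ = 120.20°  ·
  (1,2): δ = 149.69°  ·
  (1,3): δ = 100.83°  ·
  (1,4): δ = 46.72°  ✓
  (1,5): δ = 5.46°  ✓
  (1,6): δ = 30.98°  ✓
  (1,7): δ = 96.51°  ·
  (2,3): δ = 131.14°  ·
  (2,4): δ = 77.03°  ·
  (2,5): δ = 35.77°  ✓
  (2,6): δ = 0.67°  ✓
  (2,7): δ = 66.20°  ✓
  (3,4): δ = 125.89°  ·
  (3,5): δ = 84.63°  ·
  (3,6): δ = 48.19°  ✓
  (3,7): δ = 17.34°  ✓
  (4,5): δ = 138.74°  ·
  (4,6): δ = 102.30°  ·
  (4,7): δ = 36.77°  ✓
  (5,6): δ = 143.56°  ·
  (5,7): δ = 78.03°  ·
  (6,7): δ = 114.47°  ·
antipodal pairs: 12

count = 12; pairs: (0,4), (0,5), (0,6), (1,4), (1,5), (1,6), (2,5), (2,6), (2,7), (3,6), (3,7), (4,7)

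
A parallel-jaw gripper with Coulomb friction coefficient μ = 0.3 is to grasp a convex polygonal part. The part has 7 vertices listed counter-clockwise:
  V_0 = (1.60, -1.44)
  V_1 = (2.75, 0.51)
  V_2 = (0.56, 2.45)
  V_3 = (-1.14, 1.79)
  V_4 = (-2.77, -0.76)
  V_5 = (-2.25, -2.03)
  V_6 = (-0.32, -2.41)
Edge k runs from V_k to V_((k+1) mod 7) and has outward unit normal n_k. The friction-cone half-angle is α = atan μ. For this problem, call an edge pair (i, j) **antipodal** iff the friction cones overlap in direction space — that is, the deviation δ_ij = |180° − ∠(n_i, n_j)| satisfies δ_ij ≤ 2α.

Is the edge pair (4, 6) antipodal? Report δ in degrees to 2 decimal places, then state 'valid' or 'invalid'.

δ = 85.46°, invalid

α = atan 0.3 = 16.70°;  2α = 33.40°
edge 4: e_4 = (+0.52, -1.27);  n_4 = (-0.9254, -0.3789)
edge 6: e_6 = (+1.92, +0.97);  n_6 = (+0.4509, -0.8926)
∠(n_4, n_6) = 94.54°
δ = |180° − 94.54°| = 85.46°
85.46° > 2α = 33.40°  →  invalid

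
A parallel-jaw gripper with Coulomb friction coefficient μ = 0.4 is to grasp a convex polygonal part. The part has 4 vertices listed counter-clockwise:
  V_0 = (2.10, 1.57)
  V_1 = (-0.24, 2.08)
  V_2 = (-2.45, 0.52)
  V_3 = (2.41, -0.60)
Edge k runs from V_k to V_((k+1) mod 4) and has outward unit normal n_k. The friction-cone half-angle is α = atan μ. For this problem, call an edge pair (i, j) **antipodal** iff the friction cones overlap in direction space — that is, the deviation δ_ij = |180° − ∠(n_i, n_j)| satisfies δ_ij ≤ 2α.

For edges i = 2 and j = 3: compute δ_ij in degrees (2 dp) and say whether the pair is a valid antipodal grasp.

α = atan 0.4 = 21.80°;  2α = 43.60°
edge 2: e_2 = (+4.86, -1.12);  n_2 = (-0.2246, -0.9745)
edge 3: e_3 = (-0.31, +2.17);  n_3 = (+0.9899, +0.1414)
∠(n_2, n_3) = 111.11°
δ = |180° − 111.11°| = 68.89°
68.89° > 2α = 43.60°  →  invalid

δ = 68.89°, invalid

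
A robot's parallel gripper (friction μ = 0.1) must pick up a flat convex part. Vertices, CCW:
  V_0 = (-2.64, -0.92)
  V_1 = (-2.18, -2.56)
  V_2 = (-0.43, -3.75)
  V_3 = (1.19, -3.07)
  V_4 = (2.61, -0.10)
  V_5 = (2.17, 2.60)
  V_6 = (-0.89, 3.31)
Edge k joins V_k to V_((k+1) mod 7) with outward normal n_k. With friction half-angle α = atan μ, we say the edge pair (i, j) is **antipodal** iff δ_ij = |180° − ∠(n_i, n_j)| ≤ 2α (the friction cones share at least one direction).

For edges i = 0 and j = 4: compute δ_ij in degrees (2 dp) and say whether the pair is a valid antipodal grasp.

δ = 6.41°, valid

α = atan 0.1 = 5.71°;  2α = 11.42°
edge 0: e_0 = (+0.46, -1.64);  n_0 = (-0.9628, -0.2701)
edge 4: e_4 = (-0.44, +2.70);  n_4 = (+0.9870, +0.1608)
∠(n_0, n_4) = 173.59°
δ = |180° − 173.59°| = 6.41°
6.41° ≤ 2α = 11.42°  →  valid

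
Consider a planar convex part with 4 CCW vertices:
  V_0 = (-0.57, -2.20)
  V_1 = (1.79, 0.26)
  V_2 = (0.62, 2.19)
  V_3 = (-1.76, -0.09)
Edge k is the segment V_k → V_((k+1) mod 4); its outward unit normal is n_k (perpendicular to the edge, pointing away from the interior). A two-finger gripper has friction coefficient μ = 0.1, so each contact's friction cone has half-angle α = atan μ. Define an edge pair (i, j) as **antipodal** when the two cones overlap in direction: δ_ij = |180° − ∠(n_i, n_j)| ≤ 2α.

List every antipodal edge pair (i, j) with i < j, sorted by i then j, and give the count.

count = 2; pairs: (0,2), (1,3)

α = atan 0.1 = 5.71°;  2α = 11.42°
n_0 = (+0.7216, -0.6923)
n_1 = (+0.8551, +0.5184)
n_2 = (-0.6918, +0.7221)
n_3 = (-0.8710, -0.4912)
  (0,1): δ = 104.96°  ·
  (0,2): δ = 2.42°  ✓
  (0,3): δ = 73.23°  ·
  (1,2): δ = 77.45°  ·
  (1,3): δ = 1.80°  ✓
  (2,3): δ = 104.35°  ·
antipodal pairs: 2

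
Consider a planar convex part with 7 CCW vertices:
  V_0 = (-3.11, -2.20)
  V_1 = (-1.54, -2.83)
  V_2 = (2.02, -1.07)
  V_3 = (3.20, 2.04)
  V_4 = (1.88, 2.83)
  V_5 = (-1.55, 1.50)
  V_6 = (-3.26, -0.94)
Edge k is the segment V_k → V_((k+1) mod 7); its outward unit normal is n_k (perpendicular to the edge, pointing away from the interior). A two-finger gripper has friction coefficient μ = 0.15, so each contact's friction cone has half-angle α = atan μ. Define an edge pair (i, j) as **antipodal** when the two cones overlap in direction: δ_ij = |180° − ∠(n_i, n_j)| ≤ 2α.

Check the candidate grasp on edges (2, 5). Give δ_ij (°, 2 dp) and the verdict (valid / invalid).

δ = 14.25°, valid

α = atan 0.15 = 8.53°;  2α = 17.06°
edge 2: e_2 = (+1.18, +3.11);  n_2 = (+0.9350, -0.3547)
edge 5: e_5 = (-1.71, -2.44);  n_5 = (-0.8189, +0.5739)
∠(n_2, n_5) = 165.75°
δ = |180° − 165.75°| = 14.25°
14.25° ≤ 2α = 17.06°  →  valid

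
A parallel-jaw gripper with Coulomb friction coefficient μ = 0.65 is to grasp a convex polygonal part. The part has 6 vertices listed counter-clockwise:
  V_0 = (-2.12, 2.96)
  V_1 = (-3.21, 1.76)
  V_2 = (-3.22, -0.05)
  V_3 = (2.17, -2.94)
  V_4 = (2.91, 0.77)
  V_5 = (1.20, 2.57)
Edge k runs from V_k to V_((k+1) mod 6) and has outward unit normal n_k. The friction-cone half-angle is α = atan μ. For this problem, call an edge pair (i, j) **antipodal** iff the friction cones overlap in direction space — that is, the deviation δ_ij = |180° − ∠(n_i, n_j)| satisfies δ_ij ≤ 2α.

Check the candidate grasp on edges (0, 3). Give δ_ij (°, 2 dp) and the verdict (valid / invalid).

δ = 30.97°, valid

α = atan 0.65 = 33.02°;  2α = 66.05°
edge 0: e_0 = (-1.09, -1.20);  n_0 = (-0.7402, +0.6724)
edge 3: e_3 = (+0.74, +3.71);  n_3 = (+0.9807, -0.1956)
∠(n_0, n_3) = 149.03°
δ = |180° − 149.03°| = 30.97°
30.97° ≤ 2α = 66.05°  →  valid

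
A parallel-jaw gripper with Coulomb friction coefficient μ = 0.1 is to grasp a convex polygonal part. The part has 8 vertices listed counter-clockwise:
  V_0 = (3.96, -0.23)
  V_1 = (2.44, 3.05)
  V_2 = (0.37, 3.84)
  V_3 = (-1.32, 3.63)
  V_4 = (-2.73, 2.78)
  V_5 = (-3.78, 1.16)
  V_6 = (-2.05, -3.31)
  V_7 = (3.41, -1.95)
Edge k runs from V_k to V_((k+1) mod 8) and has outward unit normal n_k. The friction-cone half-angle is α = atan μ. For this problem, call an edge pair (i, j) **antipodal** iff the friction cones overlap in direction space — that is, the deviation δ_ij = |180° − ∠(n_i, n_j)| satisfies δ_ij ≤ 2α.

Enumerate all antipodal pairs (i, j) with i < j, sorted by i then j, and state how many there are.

α = atan 0.1 = 5.71°;  2α = 11.42°
n_0 = (+0.9073, +0.4205)
n_1 = (+0.3566, +0.9343)
n_2 = (-0.1233, +0.9924)
n_3 = (-0.5163, +0.8564)
n_4 = (-0.8392, +0.5439)
n_5 = (-0.9326, -0.3609)
n_6 = (+0.2417, -0.9704)
n_7 = (+0.9525, -0.3046)
  (0,1): δ = 135.75°  ·
  (0,2): δ = 107.78°  ·
  (0,3): δ = 83.78°  ·
  (0,4): δ = 57.81°  ·
  (0,5): δ = 3.71°  ✓
  (0,6): δ = 79.12°  ·
  (0,7): δ = 137.40°  ·
  (1,2): δ = 152.03°  ·
  (1,3): δ = 128.03°  ·
  (1,4): δ = 102.06°  ·
  (1,5): δ = 47.95°  ·
  (1,6): δ = 34.88°  ·
  (1,7): δ = 93.16°  ·
  (2,3): δ = 156.00°  ·
  (2,4): δ = 130.03°  ·
  (2,5): δ = 75.93°  ·
  (2,6): δ = 6.90°  ✓
  (2,7): δ = 65.18°  ·
  (3,4): δ = 154.03°  ·
  (3,5): δ = 99.93°  ·
  (3,6): δ = 17.10°  ·
  (3,7): δ = 41.18°  ·
  (4,5): δ = 125.89°  ·
  (4,6): δ = 43.06°  ·
  (4,7): δ = 15.22°  ·
  (5,6): δ = 97.17°  ·
  (5,7): δ = 38.89°  ·
  (6,7): δ = 121.72°  ·
antipodal pairs: 2

count = 2; pairs: (0,5), (2,6)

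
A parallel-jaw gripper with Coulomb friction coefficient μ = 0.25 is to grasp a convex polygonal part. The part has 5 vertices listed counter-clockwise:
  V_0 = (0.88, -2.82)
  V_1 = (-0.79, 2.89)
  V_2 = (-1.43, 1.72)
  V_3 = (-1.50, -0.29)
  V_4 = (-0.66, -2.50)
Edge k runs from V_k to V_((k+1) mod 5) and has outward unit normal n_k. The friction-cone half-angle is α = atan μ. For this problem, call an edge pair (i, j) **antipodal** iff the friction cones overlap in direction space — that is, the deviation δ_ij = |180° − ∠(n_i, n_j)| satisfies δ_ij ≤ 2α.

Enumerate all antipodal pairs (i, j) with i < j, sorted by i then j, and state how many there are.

α = atan 0.25 = 14.04°;  2α = 28.07°
n_0 = (+0.9598, +0.2807)
n_1 = (-0.8773, +0.4799)
n_2 = (-0.9994, +0.0348)
n_3 = (-0.9348, -0.3553)
n_4 = (-0.2034, -0.9791)
  (0,1): δ = 44.98°  ·
  (0,2): δ = 18.30°  ✓
  (0,3): δ = 4.51°  ✓
  (0,4): δ = 61.96°  ·
  (1,2): δ = 153.32°  ·
  (1,3): δ = 130.51°  ·
  (1,4): δ = 73.06°  ·
  (2,3): δ = 157.19°  ·
  (2,4): δ = 99.74°  ·
  (3,4): δ = 122.55°  ·
antipodal pairs: 2

count = 2; pairs: (0,2), (0,3)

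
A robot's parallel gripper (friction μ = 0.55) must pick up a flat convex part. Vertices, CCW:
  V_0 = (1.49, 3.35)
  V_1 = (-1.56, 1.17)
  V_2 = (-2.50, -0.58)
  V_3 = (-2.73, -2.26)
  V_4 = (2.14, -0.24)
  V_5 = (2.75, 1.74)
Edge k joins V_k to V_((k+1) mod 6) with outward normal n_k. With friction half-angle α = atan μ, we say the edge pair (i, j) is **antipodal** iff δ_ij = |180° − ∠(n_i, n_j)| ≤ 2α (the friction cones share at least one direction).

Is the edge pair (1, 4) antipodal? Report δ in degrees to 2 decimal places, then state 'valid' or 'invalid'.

δ = 11.12°, valid

α = atan 0.55 = 28.81°;  2α = 57.62°
edge 1: e_1 = (-0.94, -1.75);  n_1 = (-0.8810, +0.4732)
edge 4: e_4 = (+0.61, +1.98);  n_4 = (+0.9557, -0.2944)
∠(n_1, n_4) = 168.88°
δ = |180° − 168.88°| = 11.12°
11.12° ≤ 2α = 57.62°  →  valid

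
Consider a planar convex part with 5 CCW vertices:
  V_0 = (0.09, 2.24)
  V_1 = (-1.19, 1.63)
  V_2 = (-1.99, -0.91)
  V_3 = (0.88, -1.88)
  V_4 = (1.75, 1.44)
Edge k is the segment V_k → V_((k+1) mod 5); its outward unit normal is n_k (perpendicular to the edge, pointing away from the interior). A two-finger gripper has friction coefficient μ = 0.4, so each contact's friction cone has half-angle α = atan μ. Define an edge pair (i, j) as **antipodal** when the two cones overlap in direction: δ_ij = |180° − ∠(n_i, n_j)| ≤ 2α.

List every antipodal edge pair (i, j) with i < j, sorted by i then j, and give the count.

α = atan 0.4 = 21.80°;  2α = 43.60°
n_0 = (-0.4302, +0.9027)
n_1 = (-0.9538, +0.3004)
n_2 = (-0.3202, -0.9474)
n_3 = (+0.9673, -0.2535)
n_4 = (+0.4341, +0.9008)
  (0,1): δ = 132.96°  ·
  (0,2): δ = 44.15°  ·
  (0,3): δ = 49.84°  ·
  (0,4): δ = 128.79°  ·
  (1,2): δ = 91.19°  ·
  (1,3): δ = 2.80°  ✓
  (1,4): δ = 81.75°  ·
  (2,3): δ = 86.01°  ·
  (2,4): δ = 7.06°  ✓
  (3,4): δ = 101.05°  ·
antipodal pairs: 2

count = 2; pairs: (1,3), (2,4)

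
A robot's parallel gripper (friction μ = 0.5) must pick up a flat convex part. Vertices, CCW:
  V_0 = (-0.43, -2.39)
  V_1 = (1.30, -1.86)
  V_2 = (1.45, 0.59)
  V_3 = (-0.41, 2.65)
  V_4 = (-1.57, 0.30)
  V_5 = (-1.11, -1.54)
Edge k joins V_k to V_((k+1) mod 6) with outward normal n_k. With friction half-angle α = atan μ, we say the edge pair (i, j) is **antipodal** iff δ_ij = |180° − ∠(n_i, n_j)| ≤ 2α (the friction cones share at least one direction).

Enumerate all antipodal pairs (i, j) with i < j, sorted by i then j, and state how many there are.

count = 6; pairs: (0,3), (1,3), (1,4), (1,5), (2,4), (2,5)

α = atan 0.5 = 26.57°;  2α = 53.13°
n_0 = (+0.2929, -0.9561)
n_1 = (+0.9981, -0.0611)
n_2 = (+0.7422, +0.6702)
n_3 = (-0.8967, +0.4426)
n_4 = (-0.9701, -0.2425)
n_5 = (-0.7809, -0.6247)
  (0,1): δ = 110.54°  ·
  (0,2): δ = 64.95°  ·
  (0,3): δ = 46.70°  ✓
  (0,4): δ = 87.00°  ·
  (0,5): δ = 111.63°  ·
  (1,2): δ = 134.42°  ·
  (1,3): δ = 22.77°  ✓
  (1,4): δ = 17.54°  ✓
  (1,5): δ = 42.16°  ✓
  (2,3): δ = 68.35°  ·
  (2,4): δ = 28.04°  ✓
  (2,5): δ = 3.42°  ✓
  (3,4): δ = 139.69°  ·
  (3,5): δ = 115.07°  ·
  (4,5): δ = 155.38°  ·
antipodal pairs: 6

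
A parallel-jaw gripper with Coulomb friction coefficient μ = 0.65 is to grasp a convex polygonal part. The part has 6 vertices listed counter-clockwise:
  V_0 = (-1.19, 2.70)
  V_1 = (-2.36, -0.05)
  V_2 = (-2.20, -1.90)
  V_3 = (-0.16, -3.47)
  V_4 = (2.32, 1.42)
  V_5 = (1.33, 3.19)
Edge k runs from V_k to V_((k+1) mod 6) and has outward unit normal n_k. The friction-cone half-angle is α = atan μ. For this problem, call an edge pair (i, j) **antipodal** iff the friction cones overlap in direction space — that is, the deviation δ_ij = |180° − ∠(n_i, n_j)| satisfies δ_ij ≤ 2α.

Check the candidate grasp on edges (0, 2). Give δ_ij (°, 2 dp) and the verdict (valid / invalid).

δ = 104.53°, invalid

α = atan 0.65 = 33.02°;  2α = 66.05°
edge 0: e_0 = (-1.17, -2.75);  n_0 = (-0.9202, +0.3915)
edge 2: e_2 = (+2.04, -1.57);  n_2 = (-0.6099, -0.7925)
∠(n_0, n_2) = 75.47°
δ = |180° − 75.47°| = 104.53°
104.53° > 2α = 66.05°  →  invalid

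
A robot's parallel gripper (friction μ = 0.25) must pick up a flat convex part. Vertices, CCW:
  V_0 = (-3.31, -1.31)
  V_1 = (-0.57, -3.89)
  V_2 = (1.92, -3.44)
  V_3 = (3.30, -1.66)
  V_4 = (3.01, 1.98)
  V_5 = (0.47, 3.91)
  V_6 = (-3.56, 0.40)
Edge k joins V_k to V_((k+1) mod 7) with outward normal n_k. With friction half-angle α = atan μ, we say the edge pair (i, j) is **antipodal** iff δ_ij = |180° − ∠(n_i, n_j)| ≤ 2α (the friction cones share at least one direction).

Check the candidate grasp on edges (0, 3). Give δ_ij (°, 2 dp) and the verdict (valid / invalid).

α = atan 0.25 = 14.04°;  2α = 28.07°
edge 0: e_0 = (+2.74, -2.58);  n_0 = (-0.6855, -0.7280)
edge 3: e_3 = (-0.29, +3.64);  n_3 = (+0.9968, +0.0794)
∠(n_0, n_3) = 137.83°
δ = |180° − 137.83°| = 42.17°
42.17° > 2α = 28.07°  →  invalid

δ = 42.17°, invalid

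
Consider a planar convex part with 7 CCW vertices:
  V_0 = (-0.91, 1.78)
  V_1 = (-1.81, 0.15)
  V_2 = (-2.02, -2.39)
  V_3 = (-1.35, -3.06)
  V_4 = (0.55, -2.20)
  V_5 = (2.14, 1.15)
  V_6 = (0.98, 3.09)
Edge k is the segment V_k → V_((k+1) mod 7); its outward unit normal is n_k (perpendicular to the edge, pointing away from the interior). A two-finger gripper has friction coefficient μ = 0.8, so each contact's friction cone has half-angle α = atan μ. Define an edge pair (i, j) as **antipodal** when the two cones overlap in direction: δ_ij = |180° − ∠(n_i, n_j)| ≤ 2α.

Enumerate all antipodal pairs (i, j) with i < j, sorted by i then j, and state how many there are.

α = atan 0.8 = 38.66°;  2α = 77.32°
n_0 = (-0.8754, +0.4834)
n_1 = (-0.9966, +0.0824)
n_2 = (-0.7071, -0.7071)
n_3 = (+0.4124, -0.9110)
n_4 = (+0.9034, -0.4288)
n_5 = (+0.8583, +0.5132)
n_6 = (-0.5697, +0.8219)
  (0,1): δ = 155.82°  ·
  (0,2): δ = 106.09°  ·
  (0,3): δ = 36.74°  ✓
  (0,4): δ = 3.51°  ✓
  (0,5): δ = 59.78°  ✓
  (0,6): δ = 153.63°  ·
  (1,2): δ = 130.27°  ·
  (1,3): δ = 60.92°  ✓
  (1,4): δ = 20.66°  ✓
  (1,5): δ = 35.60°  ✓
  (1,6): δ = 129.45°  ·
  (2,3): δ = 110.65°  ·
  (2,4): δ = 70.39°  ✓
  (2,5): δ = 14.12°  ✓
  (2,6): δ = 79.73°  ·
  (3,4): δ = 139.74°  ·
  (3,5): δ = 83.48°  ·
  (3,6): δ = 10.37°  ✓
  (4,5): δ = 123.73°  ·
  (4,6): δ = 29.88°  ✓
  (5,6): δ = 86.15°  ·
antipodal pairs: 10

count = 10; pairs: (0,3), (0,4), (0,5), (1,3), (1,4), (1,5), (2,4), (2,5), (3,6), (4,6)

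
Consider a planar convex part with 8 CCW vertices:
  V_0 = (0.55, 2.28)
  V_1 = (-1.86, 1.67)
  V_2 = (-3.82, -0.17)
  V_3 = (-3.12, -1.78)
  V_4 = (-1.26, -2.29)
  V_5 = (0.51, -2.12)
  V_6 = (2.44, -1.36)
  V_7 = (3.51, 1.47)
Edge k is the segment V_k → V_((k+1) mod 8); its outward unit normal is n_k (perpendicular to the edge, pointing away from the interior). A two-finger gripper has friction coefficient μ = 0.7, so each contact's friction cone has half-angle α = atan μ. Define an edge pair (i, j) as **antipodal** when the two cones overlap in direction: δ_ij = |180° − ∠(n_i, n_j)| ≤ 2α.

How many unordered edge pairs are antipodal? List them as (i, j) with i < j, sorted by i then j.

count = 13; pairs: (0,3), (0,4), (0,5), (0,6), (1,3), (1,4), (1,5), (1,6), (2,6), (2,7), (3,7), (4,7), (5,7)

α = atan 0.7 = 34.99°;  2α = 69.98°
n_0 = (-0.2454, +0.9694)
n_1 = (-0.6844, +0.7291)
n_2 = (-0.9171, -0.3987)
n_3 = (-0.2644, -0.9644)
n_4 = (+0.0956, -0.9954)
n_5 = (+0.3664, -0.9305)
n_6 = (+0.9354, -0.3537)
n_7 = (+0.2639, +0.9645)
  (0,1): δ = 151.01°  ·
  (0,2): δ = 80.71°  ·
  (0,3): δ = 29.54°  ✓
  (0,4): δ = 8.72°  ✓
  (0,5): δ = 7.29°  ✓
  (0,6): δ = 55.08°  ✓
  (0,7): δ = 150.49°  ·
  (1,2): δ = 109.69°  ·
  (1,3): δ = 58.52°  ✓
  (1,4): δ = 37.71°  ✓
  (1,5): δ = 21.70°  ✓
  (1,6): δ = 26.10°  ✓
  (1,7): δ = 121.50°  ·
  (2,3): δ = 128.83°  ·
  (2,4): δ = 108.01°  ·
  (2,5): δ = 92.00°  ·
  (2,6): δ = 44.21°  ✓
  (2,7): δ = 51.20°  ✓
  (3,4): δ = 159.18°  ·
  (3,5): δ = 143.17°  ·
  (3,6): δ = 95.38°  ·
  (3,7): δ = 0.03°  ✓
  (4,5): δ = 163.99°  ·
  (4,6): δ = 116.20°  ·
  (4,7): δ = 20.79°  ✓
  (5,6): δ = 132.20°  ·
  (5,7): δ = 36.80°  ✓
  (6,7): δ = 84.59°  ·
antipodal pairs: 13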